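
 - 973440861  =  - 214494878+  -  758945983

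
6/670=3/335=   0.01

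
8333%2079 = 17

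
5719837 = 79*72403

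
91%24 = 19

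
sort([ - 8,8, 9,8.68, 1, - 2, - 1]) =[ - 8, - 2, - 1,1,8, 8.68,9 ] 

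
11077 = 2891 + 8186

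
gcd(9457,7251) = 1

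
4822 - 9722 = - 4900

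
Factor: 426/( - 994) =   -  3/7 = - 3^1 * 7^ ( - 1)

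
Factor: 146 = 2^1 * 73^1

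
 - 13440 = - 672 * 20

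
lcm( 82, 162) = 6642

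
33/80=33/80 = 0.41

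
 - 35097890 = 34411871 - 69509761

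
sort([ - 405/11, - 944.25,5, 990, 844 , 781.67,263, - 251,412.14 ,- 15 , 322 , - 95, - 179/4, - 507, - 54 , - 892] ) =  [ - 944.25, - 892, - 507, - 251, - 95, - 54, - 179/4, - 405/11,- 15 , 5,263, 322 , 412.14,781.67, 844, 990 ] 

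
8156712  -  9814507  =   - 1657795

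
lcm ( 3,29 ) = 87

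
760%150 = 10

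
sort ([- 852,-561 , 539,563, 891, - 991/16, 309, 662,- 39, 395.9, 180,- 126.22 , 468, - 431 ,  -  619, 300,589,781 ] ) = [ - 852,-619,-561,-431, - 126.22, - 991/16, - 39 , 180, 300,  309 , 395.9, 468, 539, 563, 589, 662, 781, 891 ] 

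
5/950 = 1/190= 0.01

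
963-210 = 753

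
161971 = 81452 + 80519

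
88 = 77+11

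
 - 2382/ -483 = 794/161 = 4.93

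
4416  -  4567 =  - 151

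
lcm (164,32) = 1312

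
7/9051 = 1/1293 = 0.00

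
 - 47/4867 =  - 1 + 4820/4867 = - 0.01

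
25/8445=5/1689 = 0.00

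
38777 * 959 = 37187143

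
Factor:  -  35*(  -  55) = 5^2 * 7^1 *11^1 = 1925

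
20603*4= 82412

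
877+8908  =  9785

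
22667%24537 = 22667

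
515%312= 203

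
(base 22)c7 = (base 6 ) 1131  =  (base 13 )17b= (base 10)271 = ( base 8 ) 417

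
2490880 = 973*2560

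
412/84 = 103/21 =4.90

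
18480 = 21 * 880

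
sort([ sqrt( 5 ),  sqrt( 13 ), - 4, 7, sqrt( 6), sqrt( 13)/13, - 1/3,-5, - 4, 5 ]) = [  -  5, - 4, - 4, - 1/3, sqrt ( 13)/13,sqrt(5),sqrt( 6 ), sqrt ( 13), 5,7 ]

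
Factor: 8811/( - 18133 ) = - 3^2*11^1*89^1*18133^( - 1 )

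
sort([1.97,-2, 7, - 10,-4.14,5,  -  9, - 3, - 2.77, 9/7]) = [ - 10, - 9, - 4.14, - 3, - 2.77, - 2, 9/7,1.97,5, 7 ] 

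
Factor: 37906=2^1*11^1*1723^1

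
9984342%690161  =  322088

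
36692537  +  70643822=107336359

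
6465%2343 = 1779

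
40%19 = 2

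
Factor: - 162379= - 7^1*23197^1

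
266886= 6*44481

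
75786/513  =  147 + 125/171 = 147.73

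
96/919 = 96/919 = 0.10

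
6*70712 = 424272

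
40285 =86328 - 46043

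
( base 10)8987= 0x231B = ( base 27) c8n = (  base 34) 7qb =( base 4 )2030123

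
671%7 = 6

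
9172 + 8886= 18058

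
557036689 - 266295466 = 290741223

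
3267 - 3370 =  - 103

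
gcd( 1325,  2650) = 1325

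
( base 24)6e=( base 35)4I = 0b10011110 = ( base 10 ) 158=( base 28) 5i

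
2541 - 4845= - 2304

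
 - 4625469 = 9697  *(-477) 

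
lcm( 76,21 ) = 1596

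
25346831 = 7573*3347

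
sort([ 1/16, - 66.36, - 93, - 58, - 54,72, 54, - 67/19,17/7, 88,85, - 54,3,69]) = [  -  93, - 66.36 , - 58, - 54, - 54, - 67/19,1/16,17/7, 3,54,69 , 72, 85,88 ] 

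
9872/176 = 617/11 = 56.09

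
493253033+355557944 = 848810977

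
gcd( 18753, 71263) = 1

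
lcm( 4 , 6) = 12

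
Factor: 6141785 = 5^1*13^1*61^1*1549^1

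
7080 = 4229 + 2851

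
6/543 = 2/181 = 0.01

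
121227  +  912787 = 1034014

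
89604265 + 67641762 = 157246027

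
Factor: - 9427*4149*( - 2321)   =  3^2*11^2*211^1*461^1*857^1=90780397983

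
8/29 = 8/29= 0.28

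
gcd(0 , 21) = 21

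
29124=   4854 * 6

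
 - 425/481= - 425/481 = - 0.88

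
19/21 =19/21=0.90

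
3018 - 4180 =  - 1162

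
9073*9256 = 83979688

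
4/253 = 4/253 =0.02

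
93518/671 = 93518/671 = 139.37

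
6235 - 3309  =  2926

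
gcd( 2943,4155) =3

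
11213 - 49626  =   - 38413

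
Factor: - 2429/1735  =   - 7/5=- 5^( - 1 )*7^1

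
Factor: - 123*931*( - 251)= 3^1*7^2 * 19^1*41^1*251^1  =  28742763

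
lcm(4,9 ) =36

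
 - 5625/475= - 12 + 3/19 = - 11.84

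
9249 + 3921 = 13170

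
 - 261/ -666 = 29/74 = 0.39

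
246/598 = 123/299 = 0.41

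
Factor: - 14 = -2^1 * 7^1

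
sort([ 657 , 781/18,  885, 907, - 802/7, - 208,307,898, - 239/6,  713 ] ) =[ - 208, -802/7, - 239/6,781/18,307,  657, 713, 885, 898,907 ] 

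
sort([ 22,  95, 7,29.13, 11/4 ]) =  [11/4, 7, 22,  29.13, 95]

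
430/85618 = 215/42809 = 0.01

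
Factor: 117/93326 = 2^( - 1)*3^2*13^1*46663^(-1)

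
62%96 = 62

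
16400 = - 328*( - 50 )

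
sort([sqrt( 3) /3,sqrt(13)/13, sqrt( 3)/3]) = [sqrt( 13 ) /13, sqrt(3)/3,sqrt( 3)/3 ] 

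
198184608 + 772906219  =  971090827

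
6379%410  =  229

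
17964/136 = 132 + 3/34 = 132.09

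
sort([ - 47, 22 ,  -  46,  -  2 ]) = [ - 47, - 46 ,-2, 22] 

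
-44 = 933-977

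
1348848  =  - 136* ( - 9918)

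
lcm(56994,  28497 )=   56994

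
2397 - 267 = 2130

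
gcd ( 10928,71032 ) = 5464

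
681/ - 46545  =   - 227/15515 = -0.01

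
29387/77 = 381+50/77 = 381.65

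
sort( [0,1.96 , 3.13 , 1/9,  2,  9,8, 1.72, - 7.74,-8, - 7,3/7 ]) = [ - 8, - 7.74,  -  7, 0, 1/9,3/7, 1.72,1.96, 2, 3.13, 8, 9]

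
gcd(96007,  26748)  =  1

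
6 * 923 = 5538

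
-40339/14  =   - 2882  +  9/14 = - 2881.36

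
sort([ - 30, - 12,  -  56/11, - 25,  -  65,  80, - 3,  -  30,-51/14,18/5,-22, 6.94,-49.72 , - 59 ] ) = [  -  65,  -  59, - 49.72, - 30,-30, - 25, - 22,  -  12,  -  56/11,  -  51/14, - 3,18/5,6.94,80 ] 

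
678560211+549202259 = 1227762470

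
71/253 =71/253= 0.28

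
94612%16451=12357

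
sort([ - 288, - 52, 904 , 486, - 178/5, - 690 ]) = [ - 690, - 288, - 52, - 178/5, 486, 904 ] 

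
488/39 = 488/39= 12.51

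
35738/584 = 61 + 57/292= 61.20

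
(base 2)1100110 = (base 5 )402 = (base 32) 36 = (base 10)102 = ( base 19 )57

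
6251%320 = 171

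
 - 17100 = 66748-83848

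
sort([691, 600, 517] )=[ 517,600, 691]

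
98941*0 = 0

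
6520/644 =1630/161 = 10.12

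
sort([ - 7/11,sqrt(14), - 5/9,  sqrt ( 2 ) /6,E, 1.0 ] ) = [- 7/11, - 5/9, sqrt(2)/6 , 1.0 , E,sqrt( 14)] 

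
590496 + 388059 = 978555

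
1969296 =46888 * 42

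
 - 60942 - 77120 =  - 138062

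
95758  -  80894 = 14864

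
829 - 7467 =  - 6638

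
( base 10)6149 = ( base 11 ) 4690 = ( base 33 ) 5LB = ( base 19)H0C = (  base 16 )1805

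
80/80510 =8/8051 = 0.00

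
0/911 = 0 = 0.00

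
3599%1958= 1641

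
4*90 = 360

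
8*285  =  2280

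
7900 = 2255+5645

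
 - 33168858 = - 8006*4143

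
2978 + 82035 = 85013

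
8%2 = 0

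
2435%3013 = 2435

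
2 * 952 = 1904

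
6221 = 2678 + 3543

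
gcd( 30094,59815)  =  1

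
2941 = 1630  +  1311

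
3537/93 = 1179/31 = 38.03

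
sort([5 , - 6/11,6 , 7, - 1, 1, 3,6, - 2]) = [ - 2,  -  1, - 6/11,1, 3, 5,6, 6,7] 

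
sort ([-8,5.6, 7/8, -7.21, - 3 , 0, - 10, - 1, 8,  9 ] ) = [-10, - 8, - 7.21,-3, - 1,0,  7/8,5.6, 8,  9]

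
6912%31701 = 6912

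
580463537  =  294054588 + 286408949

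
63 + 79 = 142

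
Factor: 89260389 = 3^2*43^1*230647^1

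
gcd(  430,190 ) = 10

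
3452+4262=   7714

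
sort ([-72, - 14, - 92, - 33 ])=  [ - 92, - 72, - 33 , - 14] 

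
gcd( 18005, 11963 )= 1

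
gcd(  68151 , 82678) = 1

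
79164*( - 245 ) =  - 19395180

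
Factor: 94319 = 257^1*367^1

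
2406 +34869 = 37275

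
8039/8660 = 8039/8660 = 0.93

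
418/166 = 2+43/83=2.52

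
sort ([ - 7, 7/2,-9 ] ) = [ - 9, - 7,7/2 ] 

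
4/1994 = 2/997 = 0.00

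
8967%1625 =842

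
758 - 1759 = - 1001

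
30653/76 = 403 + 25/76 = 403.33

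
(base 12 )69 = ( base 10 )81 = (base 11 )74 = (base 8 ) 121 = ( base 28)2P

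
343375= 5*68675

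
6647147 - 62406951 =-55759804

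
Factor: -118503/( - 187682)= 567/898 = 2^( - 1)*3^4 * 7^1*449^( - 1 )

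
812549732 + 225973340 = 1038523072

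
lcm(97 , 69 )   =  6693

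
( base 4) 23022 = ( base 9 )873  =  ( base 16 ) 2ca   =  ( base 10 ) 714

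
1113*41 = 45633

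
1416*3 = 4248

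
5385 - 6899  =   - 1514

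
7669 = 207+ 7462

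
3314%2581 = 733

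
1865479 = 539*3461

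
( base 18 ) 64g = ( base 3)2210021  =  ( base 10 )2032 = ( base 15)907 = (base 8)3760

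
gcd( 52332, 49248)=12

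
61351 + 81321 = 142672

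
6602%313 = 29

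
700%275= 150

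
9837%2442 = 69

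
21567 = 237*91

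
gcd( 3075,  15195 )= 15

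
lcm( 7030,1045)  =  77330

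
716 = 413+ 303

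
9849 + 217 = 10066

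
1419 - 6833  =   - 5414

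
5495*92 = 505540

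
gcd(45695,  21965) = 5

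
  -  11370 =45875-57245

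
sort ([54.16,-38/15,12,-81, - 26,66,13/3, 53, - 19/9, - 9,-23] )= [ - 81, - 26, - 23 ,  -  9, - 38/15, - 19/9,13/3, 12,53,54.16,66]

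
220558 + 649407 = 869965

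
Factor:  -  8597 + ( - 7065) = - 15662 = -2^1*41^1*  191^1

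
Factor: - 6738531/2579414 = -2^( - 1 )*3^1* 47^1*307^( - 1 )* 4201^(  -  1 )*47791^1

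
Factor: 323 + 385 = 708 = 2^2*3^1*59^1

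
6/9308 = 3/4654 = 0.00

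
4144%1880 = 384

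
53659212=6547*8196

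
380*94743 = 36002340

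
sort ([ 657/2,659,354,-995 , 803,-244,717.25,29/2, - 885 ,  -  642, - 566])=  [ - 995, - 885,-642,-566,-244,29/2,  657/2,354,659, 717.25, 803]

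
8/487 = 8/487 = 0.02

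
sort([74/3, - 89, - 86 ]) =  [ - 89,-86,74/3] 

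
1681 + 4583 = 6264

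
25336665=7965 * 3181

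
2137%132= 25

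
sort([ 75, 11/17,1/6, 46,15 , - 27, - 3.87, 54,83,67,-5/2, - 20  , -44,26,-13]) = [ -44, - 27,-20, - 13, - 3.87, - 5/2,1/6, 11/17,15, 26, 46 , 54, 67,  75, 83]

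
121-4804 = - 4683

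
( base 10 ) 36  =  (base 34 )12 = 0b100100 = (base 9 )40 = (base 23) 1d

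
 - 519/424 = -2 + 329/424 = - 1.22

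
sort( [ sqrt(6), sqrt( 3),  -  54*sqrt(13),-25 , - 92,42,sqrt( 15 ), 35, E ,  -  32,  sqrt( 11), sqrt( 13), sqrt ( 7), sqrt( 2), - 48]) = [  -  54*sqrt( 13) , - 92, - 48 , - 32,- 25,sqrt( 2), sqrt(3),sqrt ( 6), sqrt(7 ), E, sqrt(11),sqrt(13), sqrt( 15), 35 , 42 ]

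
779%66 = 53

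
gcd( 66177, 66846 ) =3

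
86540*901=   77972540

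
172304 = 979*176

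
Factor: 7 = 7^1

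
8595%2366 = 1497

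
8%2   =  0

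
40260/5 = 8052 = 8052.00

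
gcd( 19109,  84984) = 1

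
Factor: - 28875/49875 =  - 11/19 = -11^1*19^ (  -  1)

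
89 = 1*89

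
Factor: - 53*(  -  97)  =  5141 = 53^1*97^1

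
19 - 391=-372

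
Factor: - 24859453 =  - 167^1*148859^1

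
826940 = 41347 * 20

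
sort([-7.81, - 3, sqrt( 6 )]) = [-7.81, - 3,sqrt(6)]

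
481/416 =1 + 5/32 = 1.16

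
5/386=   5/386 = 0.01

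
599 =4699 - 4100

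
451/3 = 451/3 = 150.33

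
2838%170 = 118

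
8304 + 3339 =11643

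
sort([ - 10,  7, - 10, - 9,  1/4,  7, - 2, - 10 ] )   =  [  -  10,- 10, - 10, - 9, - 2,  1/4, 7, 7]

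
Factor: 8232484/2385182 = 2^1*13^1 * 31^1 * 733^ ( - 1 )*1627^( - 1 )  *5107^1 = 4116242/1192591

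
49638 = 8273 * 6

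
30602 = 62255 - 31653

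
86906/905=96 + 26/905 = 96.03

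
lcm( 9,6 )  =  18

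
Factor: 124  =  2^2*31^1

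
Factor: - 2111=  -  2111^1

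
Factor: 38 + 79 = 3^2*13^1 = 117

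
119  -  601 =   -  482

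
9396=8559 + 837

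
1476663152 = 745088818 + 731574334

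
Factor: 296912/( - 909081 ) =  - 2^4*3^( - 2 )*7^1*11^1*241^1 * 101009^(-1 )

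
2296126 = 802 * 2863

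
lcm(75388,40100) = 1884700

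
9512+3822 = 13334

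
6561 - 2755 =3806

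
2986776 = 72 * 41483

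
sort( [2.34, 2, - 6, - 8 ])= [ - 8, - 6 , 2, 2.34] 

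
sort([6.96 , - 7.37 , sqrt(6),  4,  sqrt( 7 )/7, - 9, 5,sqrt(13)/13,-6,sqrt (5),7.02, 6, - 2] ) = [ - 9, - 7.37, - 6,  -  2, sqrt( 13 ) /13,sqrt( 7)/7, sqrt(5),sqrt( 6),  4, 5,6, 6.96,  7.02 ] 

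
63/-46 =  - 63/46 =- 1.37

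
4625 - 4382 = 243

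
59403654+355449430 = 414853084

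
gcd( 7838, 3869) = 1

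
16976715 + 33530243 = 50506958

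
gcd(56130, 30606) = 6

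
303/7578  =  101/2526 = 0.04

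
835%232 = 139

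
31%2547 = 31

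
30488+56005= 86493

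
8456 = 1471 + 6985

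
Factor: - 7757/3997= - 7^(  -  1) * 571^( - 1 )*7757^1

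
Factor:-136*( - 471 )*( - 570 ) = - 2^4 * 3^2*5^1*17^1* 19^1*157^1 = - 36511920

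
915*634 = 580110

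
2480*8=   19840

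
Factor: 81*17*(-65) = -3^4*5^1*13^1*17^1 = -89505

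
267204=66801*4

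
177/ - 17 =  - 177/17  =  - 10.41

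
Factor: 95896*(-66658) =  - 6392235568  =  - 2^4*11987^1*33329^1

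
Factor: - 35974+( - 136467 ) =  - 172441=   - 172441^1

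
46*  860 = 39560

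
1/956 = 1/956 = 0.00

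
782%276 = 230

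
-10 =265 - 275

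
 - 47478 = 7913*( - 6)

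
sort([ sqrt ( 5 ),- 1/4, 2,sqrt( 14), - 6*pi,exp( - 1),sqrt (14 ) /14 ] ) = [-6*pi, - 1/4,sqrt( 14 ) /14,exp(  -  1) , 2,  sqrt( 5), sqrt( 14 ) ] 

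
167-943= - 776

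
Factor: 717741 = 3^4*8861^1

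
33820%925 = 520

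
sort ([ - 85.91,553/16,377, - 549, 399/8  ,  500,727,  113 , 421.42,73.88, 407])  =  [ - 549, - 85.91, 553/16, 399/8 , 73.88 , 113, 377, 407, 421.42,  500,  727]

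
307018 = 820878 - 513860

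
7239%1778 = 127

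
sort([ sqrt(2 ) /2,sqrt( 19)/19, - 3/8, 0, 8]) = [ - 3/8,0,  sqrt(19)/19, sqrt(2)/2, 8 ]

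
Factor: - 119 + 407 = 2^5*3^2 =288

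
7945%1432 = 785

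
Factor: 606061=331^1*1831^1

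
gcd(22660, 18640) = 20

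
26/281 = 26/281 = 0.09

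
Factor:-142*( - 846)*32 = 2^7*3^2*47^1* 71^1 = 3844224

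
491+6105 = 6596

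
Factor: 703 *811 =570133 = 19^1 * 37^1 * 811^1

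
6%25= 6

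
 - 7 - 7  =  -14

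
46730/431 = 108 + 182/431 = 108.42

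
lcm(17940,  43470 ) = 1130220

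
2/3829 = 2/3829=0.00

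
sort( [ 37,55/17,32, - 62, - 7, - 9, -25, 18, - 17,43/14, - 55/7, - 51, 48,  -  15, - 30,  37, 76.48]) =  [ - 62 ,  -  51, - 30,  -  25, - 17, - 15, - 9, - 55/7, - 7,43/14,55/17,18, 32,  37, 37,  48, 76.48]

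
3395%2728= 667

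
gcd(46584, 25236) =36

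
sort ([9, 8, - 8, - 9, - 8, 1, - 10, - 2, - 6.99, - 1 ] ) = [ - 10,-9 ,  -  8, - 8, - 6.99 , - 2, - 1, 1, 8 , 9 ]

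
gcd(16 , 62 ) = 2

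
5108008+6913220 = 12021228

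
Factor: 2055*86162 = 177062910 = 2^1 * 3^1 * 5^1 *67^1*137^1*643^1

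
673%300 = 73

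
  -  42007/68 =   -  618 + 1/4= - 617.75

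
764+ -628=136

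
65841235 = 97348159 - 31506924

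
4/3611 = 4/3611 = 0.00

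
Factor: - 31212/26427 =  -10404/8809= -2^2*3^2 * 17^2*23^( - 1)*383^( -1)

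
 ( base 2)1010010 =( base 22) 3G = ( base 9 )101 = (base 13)64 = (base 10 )82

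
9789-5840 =3949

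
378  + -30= 348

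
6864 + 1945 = 8809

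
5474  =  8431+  - 2957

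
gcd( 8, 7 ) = 1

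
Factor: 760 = 2^3*5^1*19^1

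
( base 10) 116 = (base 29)40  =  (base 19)62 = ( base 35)3B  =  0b1110100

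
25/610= 5/122 = 0.04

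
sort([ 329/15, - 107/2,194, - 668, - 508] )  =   [ - 668, - 508 , - 107/2,329/15,194] 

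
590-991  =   - 401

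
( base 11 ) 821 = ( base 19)2e3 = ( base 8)1737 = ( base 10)991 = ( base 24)1H7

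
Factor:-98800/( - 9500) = 2^2*5^( - 1 )*13^1 = 52/5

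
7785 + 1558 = 9343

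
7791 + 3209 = 11000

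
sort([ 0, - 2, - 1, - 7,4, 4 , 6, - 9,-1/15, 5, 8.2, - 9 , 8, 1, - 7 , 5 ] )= [ - 9,- 9, - 7, - 7, - 2,-1, - 1/15, 0, 1, 4, 4 , 5, 5,  6,8, 8.2]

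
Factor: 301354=2^1*89^1*1693^1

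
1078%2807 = 1078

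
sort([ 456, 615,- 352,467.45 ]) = [-352, 456, 467.45,615 ]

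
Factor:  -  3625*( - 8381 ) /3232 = 30381125/3232 = 2^( - 5)*5^3*17^2*29^2*101^( - 1 ) 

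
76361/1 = 76361 = 76361.00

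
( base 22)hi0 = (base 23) G6M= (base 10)8624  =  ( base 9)12742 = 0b10000110110000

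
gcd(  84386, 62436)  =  2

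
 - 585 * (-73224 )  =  42836040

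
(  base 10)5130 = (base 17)10CD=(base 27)710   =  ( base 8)12012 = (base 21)BD6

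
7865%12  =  5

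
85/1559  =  85/1559 = 0.05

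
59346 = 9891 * 6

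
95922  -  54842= 41080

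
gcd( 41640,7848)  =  24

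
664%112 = 104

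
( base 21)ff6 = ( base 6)52040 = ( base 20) H6G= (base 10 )6936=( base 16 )1B18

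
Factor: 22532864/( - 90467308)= -5633216/22616827 =-2^6*88019^1 * 22616827^ ( - 1 ) 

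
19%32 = 19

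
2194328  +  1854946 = 4049274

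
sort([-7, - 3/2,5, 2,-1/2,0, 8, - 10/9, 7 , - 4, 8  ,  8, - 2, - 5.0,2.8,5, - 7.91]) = [ - 7.91,-7, - 5.0, - 4,-2, - 3/2,  -  10/9, - 1/2,  0 , 2, 2.8, 5,5,7,8, 8 , 8 ]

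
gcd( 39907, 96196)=1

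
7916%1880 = 396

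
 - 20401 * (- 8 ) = 163208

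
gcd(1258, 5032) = 1258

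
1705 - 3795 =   -  2090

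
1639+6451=8090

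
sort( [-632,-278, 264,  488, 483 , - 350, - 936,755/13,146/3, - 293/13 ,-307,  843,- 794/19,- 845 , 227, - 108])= [-936, - 845, - 632, - 350, - 307, - 278,  -  108, - 794/19, - 293/13, 146/3,755/13, 227, 264,  483,488 , 843] 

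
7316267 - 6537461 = 778806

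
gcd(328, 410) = 82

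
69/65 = 69/65 = 1.06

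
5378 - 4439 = 939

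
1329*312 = 414648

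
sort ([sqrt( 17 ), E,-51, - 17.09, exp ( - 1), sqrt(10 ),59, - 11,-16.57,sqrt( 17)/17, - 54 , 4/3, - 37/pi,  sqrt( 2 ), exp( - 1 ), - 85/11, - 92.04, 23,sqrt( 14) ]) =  [ - 92.04, - 54,-51,-17.09, - 16.57, - 37/pi, - 11, - 85/11,  sqrt( 17)/17 , exp( - 1), exp( - 1 ) , 4/3 , sqrt ( 2) , E,sqrt (10 ),sqrt(14),sqrt(17) , 23 , 59 ] 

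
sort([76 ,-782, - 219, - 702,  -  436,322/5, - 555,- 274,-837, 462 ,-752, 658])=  [ - 837, - 782 , - 752,-702, - 555,  -  436, - 274, - 219, 322/5,76,462, 658 ] 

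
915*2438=2230770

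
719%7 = 5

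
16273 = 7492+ 8781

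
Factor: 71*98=6958 = 2^1* 7^2*71^1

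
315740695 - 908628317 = - 592887622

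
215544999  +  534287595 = 749832594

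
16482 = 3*5494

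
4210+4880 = 9090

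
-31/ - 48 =31/48 = 0.65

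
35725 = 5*7145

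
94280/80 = 1178+1/2 = 1178.50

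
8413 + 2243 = 10656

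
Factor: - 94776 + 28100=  - 66676 = - 2^2*79^1*211^1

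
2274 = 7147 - 4873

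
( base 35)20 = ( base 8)106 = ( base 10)70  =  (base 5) 240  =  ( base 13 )55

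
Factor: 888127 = 59^1*15053^1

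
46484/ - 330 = - 141 + 23/165 = -140.86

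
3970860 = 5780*687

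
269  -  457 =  - 188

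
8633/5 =8633/5 = 1726.60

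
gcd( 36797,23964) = 1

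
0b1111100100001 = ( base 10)7969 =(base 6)100521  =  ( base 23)f1b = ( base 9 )11834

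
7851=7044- - 807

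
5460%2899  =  2561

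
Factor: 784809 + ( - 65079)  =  2^1 * 3^2 * 5^1 * 11^1*727^1  =  719730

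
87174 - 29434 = 57740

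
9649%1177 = 233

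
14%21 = 14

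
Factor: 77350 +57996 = 2^1*31^1*37^1*59^1 = 135346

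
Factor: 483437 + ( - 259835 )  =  2^1* 3^1 * 83^1*449^1 = 223602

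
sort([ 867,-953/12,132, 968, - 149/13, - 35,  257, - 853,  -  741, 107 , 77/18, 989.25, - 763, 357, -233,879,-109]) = [  -  853, - 763  , - 741, -233,-109 , - 953/12, - 35,  -  149/13 , 77/18, 107,132, 257,357, 867, 879,968, 989.25 ]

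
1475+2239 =3714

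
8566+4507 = 13073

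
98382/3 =32794 =32794.00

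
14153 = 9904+4249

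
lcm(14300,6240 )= 343200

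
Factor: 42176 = 2^6*659^1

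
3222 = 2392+830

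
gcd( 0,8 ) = 8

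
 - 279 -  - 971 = 692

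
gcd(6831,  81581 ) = 23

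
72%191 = 72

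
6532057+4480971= 11013028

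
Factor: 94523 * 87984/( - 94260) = - 693042636/7855 = -2^2*3^1*5^(  -  1)*11^1*13^2*47^1  *661^1 * 1571^(-1)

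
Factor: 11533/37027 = 19/61 = 19^1*61^(-1 ) 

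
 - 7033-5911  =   -12944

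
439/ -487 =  - 439/487 = -  0.90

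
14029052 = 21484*653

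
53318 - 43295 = 10023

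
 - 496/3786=-248/1893 = - 0.13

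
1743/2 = 1743/2 = 871.50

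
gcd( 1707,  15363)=1707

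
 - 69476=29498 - 98974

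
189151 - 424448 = -235297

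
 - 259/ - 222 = 7/6 = 1.17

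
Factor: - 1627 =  - 1627^1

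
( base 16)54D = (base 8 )2515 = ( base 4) 111031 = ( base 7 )3646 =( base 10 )1357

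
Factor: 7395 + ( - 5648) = 1747^1 = 1747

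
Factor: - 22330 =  - 2^1  *  5^1*7^1*11^1*29^1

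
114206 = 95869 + 18337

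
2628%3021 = 2628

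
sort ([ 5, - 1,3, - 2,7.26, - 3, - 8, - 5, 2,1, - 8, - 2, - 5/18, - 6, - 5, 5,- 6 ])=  [ - 8,- 8, - 6, - 6,-5,-5, -3, - 2, - 2,  -  1, - 5/18 , 1, 2,3, 5, 5, 7.26 ]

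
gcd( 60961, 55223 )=1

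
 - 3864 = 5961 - 9825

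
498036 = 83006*6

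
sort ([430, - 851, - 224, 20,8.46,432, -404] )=[-851, - 404,-224, 8.46, 20, 430,  432] 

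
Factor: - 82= - 2^1*41^1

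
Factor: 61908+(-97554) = -35646 = -2^1*3^1*13^1*457^1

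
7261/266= 27 + 79/266 = 27.30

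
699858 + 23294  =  723152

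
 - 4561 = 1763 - 6324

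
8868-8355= 513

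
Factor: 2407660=2^2* 5^1*120383^1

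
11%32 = 11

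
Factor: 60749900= 2^2*5^2 * 23^1*61^1 * 433^1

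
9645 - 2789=6856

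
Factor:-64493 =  - 11^2*13^1*41^1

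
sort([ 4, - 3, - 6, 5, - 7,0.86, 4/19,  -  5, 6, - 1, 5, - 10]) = [ - 10, - 7, - 6, - 5, - 3, - 1, 4/19,  0.86,4, 5, 5, 6 ] 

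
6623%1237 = 438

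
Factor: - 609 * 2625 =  - 3^2*5^3*7^2*29^1  =  - 1598625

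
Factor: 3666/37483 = 2^1*3^1*13^1*47^1 * 37483^( - 1) 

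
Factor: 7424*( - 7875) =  - 2^8*3^2 * 5^3 * 7^1*29^1  =  -58464000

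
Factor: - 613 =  - 613^1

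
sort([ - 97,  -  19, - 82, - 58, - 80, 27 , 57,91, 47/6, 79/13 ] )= [ - 97, - 82, - 80 , - 58, - 19,79/13,47/6,27,  57, 91]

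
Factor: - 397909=- 29^1*13721^1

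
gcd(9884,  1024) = 4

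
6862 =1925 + 4937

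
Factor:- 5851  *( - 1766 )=10332866=2^1 * 883^1*5851^1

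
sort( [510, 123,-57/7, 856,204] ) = [ - 57/7 , 123, 204, 510,856 ]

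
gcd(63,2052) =9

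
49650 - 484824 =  - 435174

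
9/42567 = 3/14189 = 0.00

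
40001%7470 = 2651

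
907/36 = 25 + 7/36 = 25.19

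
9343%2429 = 2056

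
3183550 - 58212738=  - 55029188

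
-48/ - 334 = 24/167=0.14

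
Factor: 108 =2^2*3^3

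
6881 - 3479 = 3402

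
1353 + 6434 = 7787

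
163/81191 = 163/81191 = 0.00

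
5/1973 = 5/1973=0.00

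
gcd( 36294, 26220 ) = 138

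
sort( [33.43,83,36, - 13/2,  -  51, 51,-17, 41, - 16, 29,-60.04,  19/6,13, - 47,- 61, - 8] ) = [-61,  -  60.04, - 51 ,  -  47 , - 17,-16, - 8, - 13/2,  19/6,  13,29,33.43,36, 41, 51,83]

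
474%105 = 54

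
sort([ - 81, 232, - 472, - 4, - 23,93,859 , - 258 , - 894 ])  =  [ - 894, - 472, - 258, - 81, - 23, - 4, 93,232,859]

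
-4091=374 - 4465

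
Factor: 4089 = 3^1*29^1*47^1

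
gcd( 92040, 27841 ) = 1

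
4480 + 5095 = 9575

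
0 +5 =5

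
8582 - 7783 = 799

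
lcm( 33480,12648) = 569160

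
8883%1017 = 747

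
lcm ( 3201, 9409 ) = 310497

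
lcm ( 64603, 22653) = 1744281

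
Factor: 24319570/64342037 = 2^1 * 5^1  *11^1 *19^( - 1)*59^( - 1 )*57397^ ( - 1)*221087^1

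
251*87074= 21855574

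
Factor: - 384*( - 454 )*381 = 2^8*3^2 * 127^1*227^1 = 66422016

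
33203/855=33203/855  =  38.83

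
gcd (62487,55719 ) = 9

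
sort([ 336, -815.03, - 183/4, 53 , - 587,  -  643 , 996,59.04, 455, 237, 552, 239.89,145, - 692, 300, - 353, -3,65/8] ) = [ - 815.03, - 692, - 643, - 587,  -  353,- 183/4, - 3, 65/8, 53 , 59.04, 145,237, 239.89, 300, 336 , 455 , 552, 996]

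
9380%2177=672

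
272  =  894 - 622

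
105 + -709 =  - 604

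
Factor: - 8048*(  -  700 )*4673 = 2^6*5^2*7^1*503^1*4673^1 = 26325812800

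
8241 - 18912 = -10671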